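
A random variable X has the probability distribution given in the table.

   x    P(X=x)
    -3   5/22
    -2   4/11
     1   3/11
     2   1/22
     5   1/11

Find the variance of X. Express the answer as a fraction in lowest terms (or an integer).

E[X] = (5/22)·(-3) + (4/11)·(-2) + (3/11)·1 + (1/22)·2 + (1/11)·5 = -13/22
E[X²] = (5/22)·9 + (4/11)·4 + (3/11)·1 + (1/22)·4 + (1/11)·25 = 137/22
Var(X) = 137/22 − (-13/22)² = 2845/484

2845/484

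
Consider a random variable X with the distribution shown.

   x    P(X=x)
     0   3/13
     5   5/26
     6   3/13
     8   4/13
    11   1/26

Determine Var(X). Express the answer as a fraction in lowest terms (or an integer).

1707/169

E[X] = (3/13)·0 + (5/26)·5 + (3/13)·6 + (4/13)·8 + (1/26)·11 = 68/13
E[X²] = (3/13)·0 + (5/26)·25 + (3/13)·36 + (4/13)·64 + (1/26)·121 = 487/13
Var(X) = 487/13 − (68/13)² = 1707/169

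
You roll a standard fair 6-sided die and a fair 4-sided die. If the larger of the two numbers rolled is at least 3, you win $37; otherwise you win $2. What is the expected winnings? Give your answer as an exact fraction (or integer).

E[payout] = (1/6)·2 + (5/6)·37 = 187/6

187/6 dollars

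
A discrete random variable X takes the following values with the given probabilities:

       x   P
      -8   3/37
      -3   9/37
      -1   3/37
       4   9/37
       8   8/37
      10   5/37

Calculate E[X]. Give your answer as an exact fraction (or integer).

96/37

E[X] = (3/37)·(-8) + (9/37)·(-3) + (3/37)·(-1) + (9/37)·4 + (8/37)·8 + (5/37)·10
     = 96/37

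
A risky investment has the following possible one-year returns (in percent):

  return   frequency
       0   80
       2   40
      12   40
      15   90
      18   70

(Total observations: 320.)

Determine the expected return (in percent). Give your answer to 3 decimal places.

Total = 320, so P(return=0) = 80/320, etc.
E[X] = (1/4)·0 + (1/8)·2 + (1/8)·12 + (9/32)·15 + (7/32)·18
     = 317/32 ≈ 9.906

9.906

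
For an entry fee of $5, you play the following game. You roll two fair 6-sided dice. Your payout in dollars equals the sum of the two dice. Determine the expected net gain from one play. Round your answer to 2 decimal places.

$2.00

Distribution of the sum of the two dice: 2 w.p. 1/36, 3 w.p. 1/18, 4 w.p. 1/12, 5 w.p. 1/9, 6 w.p. 5/36, 7 w.p. 1/6, …
E[payout] = (1/36)·2 + (1/18)·3 + (1/12)·4 + (1/9)·5 + (5/36)·6 + (1/6)·7 + (5/36)·8 + (1/9)·9 + (1/12)·10 + (1/18)·11 + (1/36)·12 = 7
Expected profit = 7 − 5 = 2 ≈ $2.00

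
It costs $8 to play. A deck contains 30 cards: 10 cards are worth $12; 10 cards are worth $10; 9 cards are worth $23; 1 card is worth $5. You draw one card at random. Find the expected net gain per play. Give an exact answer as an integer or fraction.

E[payout] = (10/30)·12 + (10/30)·10 + (9/30)·23 + (1/30)·5 = 72/5
Expected profit = 72/5 − 8 = 32/5

32/5 dollars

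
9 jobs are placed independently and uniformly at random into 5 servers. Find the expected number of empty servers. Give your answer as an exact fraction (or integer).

Let Xⱼ=1 if server j is empty. P(Xⱼ=1) = ((5-1)/5)^9 = 262144/1953125.
By linearity, E[#empty] = 5·262144/1953125 = 262144/390625.

262144/390625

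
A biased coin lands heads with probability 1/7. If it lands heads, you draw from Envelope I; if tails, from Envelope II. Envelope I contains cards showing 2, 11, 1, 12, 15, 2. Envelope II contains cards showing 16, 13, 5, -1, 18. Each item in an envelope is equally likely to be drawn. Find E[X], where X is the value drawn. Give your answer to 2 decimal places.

E[X | Envelope I] = (2 + 11 + 1 + 12 + 15 + 2)/6 = 43/6
E[X | Envelope II] = (16 + 13 + 5 − 1 + 18)/5 = 51/5
E[X] = (1/7)·43/6 + (6/7)·51/5 = 293/30 ≈ 9.77

9.77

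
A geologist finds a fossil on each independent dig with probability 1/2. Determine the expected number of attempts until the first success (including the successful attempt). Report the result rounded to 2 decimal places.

For a geometric distribution, E[trials] = 1/p = 1/(1/2) = 2.
≈ 2.00

2.00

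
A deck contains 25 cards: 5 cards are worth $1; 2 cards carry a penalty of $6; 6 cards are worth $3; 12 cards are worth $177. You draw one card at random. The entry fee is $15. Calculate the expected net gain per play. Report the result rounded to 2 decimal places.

$70.40

E[payout] = (5/25)·1 + (2/25)·(-6) + (6/25)·3 + (12/25)·177 = 427/5
Expected profit = 427/5 − 15 = 352/5 ≈ $70.40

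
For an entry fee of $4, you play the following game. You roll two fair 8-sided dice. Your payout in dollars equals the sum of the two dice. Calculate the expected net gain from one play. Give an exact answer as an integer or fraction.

$5

Distribution of the sum of the two dice: 2 w.p. 1/64, 3 w.p. 1/32, 4 w.p. 3/64, 5 w.p. 1/16, 6 w.p. 5/64, 7 w.p. 3/32, …
E[payout] = (1/64)·2 + (1/32)·3 + (3/64)·4 + (1/16)·5 + (5/64)·6 + (3/32)·7 + (7/64)·8 + (1/8)·9 + (7/64)·10 + (3/32)·11 + (5/64)·12 + (1/16)·13 + (3/64)·14 + (1/32)·15 + (1/64)·16 = 9
Expected profit = 9 − 4 = 5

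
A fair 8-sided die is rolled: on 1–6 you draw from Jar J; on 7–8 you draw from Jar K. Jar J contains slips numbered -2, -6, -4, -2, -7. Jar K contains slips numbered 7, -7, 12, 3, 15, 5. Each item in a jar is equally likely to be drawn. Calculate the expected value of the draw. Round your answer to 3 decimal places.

-1.692

E[X | Jar J] = (-2 − 6 − 4 − 2 − 7)/5 = -21/5
E[X | Jar K] = (7 − 7 + 12 + 3 + 15 + 5)/6 = 35/6
E[X] = (3/4)·(-21/5) + (1/4)·35/6 = -203/120 ≈ -1.692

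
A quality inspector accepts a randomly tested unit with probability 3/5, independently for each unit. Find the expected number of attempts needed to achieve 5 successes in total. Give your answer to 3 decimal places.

By linearity (sum of 5 independent geometric waits), E[trials] = 5/p = 5/(3/5) = 25/3.
≈ 8.333

8.333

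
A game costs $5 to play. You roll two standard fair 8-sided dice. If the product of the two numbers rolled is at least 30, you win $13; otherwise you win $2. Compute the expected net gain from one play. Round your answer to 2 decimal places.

-$0.08

E[payout] = (47/64)·2 + (17/64)·13 = 315/64
Expected profit = 315/64 − 5 = -5/64 ≈ -$0.08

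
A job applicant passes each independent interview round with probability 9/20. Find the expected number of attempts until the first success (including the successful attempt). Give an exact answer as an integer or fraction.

For a geometric distribution, E[trials] = 1/p = 1/(9/20) = 20/9.

20/9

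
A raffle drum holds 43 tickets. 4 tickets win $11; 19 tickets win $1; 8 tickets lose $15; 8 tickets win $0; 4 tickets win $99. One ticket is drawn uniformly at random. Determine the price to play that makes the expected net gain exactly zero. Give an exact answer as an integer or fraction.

339/43 dollars

E[payout] = (4/43)·11 + (19/43)·1 + (8/43)·(-15) + (8/43)·0 + (4/43)·99 = 339/43
Fair fee = E[payout] = 339/43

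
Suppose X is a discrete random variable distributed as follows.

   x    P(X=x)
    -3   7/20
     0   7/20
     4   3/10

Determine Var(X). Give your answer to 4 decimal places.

7.9275

E[X] = (7/20)·(-3) + (7/20)·0 + (3/10)·4 = 3/20
E[X²] = (7/20)·9 + (7/20)·0 + (3/10)·16 = 159/20
Var(X) = 159/20 − (3/20)² = 3171/400 ≈ 7.9275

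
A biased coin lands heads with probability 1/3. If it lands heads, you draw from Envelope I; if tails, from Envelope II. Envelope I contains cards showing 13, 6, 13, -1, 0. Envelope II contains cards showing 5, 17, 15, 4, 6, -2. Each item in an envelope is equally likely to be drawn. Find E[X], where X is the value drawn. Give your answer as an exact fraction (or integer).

E[X | Envelope I] = (13 + 6 + 13 − 1 + 0)/5 = 31/5
E[X | Envelope II] = (5 + 17 + 15 + 4 + 6 − 2)/6 = 15/2
E[X] = (1/3)·31/5 + (2/3)·15/2 = 106/15

106/15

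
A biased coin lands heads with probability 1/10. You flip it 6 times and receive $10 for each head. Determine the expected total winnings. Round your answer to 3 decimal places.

$6.000

E[#heads] = 6·1/10 = 3/5 (linearity over flips).
E[winnings] = 10·3/5 = 6.
≈ 6.000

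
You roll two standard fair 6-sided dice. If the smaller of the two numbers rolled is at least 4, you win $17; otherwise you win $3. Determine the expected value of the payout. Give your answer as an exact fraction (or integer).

E[payout] = (3/4)·3 + (1/4)·17 = 13/2

13/2 dollars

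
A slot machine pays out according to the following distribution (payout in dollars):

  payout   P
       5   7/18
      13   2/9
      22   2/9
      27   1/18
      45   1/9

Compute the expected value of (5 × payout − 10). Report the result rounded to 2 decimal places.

E[5x-10] = (7/18)·15 + (2/9)·55 + (2/9)·100 + (1/18)·125 + (1/9)·215
     = 640/9 ≈ 71.11

71.11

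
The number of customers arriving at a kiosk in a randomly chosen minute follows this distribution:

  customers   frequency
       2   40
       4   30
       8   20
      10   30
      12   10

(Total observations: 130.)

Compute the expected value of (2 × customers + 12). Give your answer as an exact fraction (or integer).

Total = 130, so P(customers=2) = 40/130, etc.
E[2x+12] = (4/13)·16 + (3/13)·20 + (2/13)·28 + (3/13)·32 + (1/13)·36
     = 24

24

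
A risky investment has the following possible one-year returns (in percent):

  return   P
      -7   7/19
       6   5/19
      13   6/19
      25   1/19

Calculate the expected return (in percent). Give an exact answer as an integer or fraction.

E[X] = (7/19)·(-7) + (5/19)·6 + (6/19)·13 + (1/19)·25
     = 84/19

84/19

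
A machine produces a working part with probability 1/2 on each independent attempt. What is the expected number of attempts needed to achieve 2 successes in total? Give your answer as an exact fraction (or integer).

By linearity (sum of 2 independent geometric waits), E[trials] = 2/p = 2/(1/2) = 4.

4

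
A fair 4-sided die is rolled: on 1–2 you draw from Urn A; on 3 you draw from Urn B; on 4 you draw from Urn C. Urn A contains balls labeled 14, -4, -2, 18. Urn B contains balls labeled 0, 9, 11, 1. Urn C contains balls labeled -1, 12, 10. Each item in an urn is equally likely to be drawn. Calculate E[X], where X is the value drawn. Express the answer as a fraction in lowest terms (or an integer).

E[X | Urn A] = (14 − 4 − 2 + 18)/4 = 13/2
E[X | Urn B] = (0 + 9 + 11 + 1)/4 = 21/4
E[X | Urn C] = (-1 + 12 + 10)/3 = 7
E[X] = (1/2)·13/2 + (1/4)·21/4 + (1/4)·7 = 101/16

101/16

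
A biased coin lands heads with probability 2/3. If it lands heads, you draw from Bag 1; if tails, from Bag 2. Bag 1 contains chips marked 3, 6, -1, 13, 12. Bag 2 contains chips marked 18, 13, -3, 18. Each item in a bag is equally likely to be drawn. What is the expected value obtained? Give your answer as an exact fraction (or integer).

E[X | Bag 1] = (3 + 6 − 1 + 13 + 12)/5 = 33/5
E[X | Bag 2] = (18 + 13 − 3 + 18)/4 = 23/2
E[X] = (2/3)·33/5 + (1/3)·23/2 = 247/30

247/30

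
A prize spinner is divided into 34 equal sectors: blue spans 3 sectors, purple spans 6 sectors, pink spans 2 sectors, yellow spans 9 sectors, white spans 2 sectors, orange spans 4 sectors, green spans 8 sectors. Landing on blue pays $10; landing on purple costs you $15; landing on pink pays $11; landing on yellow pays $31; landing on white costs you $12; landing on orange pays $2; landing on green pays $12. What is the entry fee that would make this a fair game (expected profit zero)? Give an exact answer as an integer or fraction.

E[payout] = (3/34)·10 + (6/34)·(-15) + (2/34)·11 + (9/34)·31 + (2/34)·(-12) + (4/34)·2 + (8/34)·12 = 321/34
Fair fee = E[payout] = 321/34

321/34 dollars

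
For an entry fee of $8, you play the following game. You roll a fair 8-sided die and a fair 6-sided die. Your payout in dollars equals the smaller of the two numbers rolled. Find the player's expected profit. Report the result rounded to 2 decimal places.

-$5.23

Distribution of the smaller of the two numbers rolled: 1 w.p. 13/48, 2 w.p. 11/48, 3 w.p. 3/16, 4 w.p. 7/48, 5 w.p. 5/48, 6 w.p. 1/16
E[payout] = (13/48)·1 + (11/48)·2 + (3/16)·3 + (7/48)·4 + (5/48)·5 + (1/16)·6 = 133/48
Expected profit = 133/48 − 8 = -251/48 ≈ -$5.23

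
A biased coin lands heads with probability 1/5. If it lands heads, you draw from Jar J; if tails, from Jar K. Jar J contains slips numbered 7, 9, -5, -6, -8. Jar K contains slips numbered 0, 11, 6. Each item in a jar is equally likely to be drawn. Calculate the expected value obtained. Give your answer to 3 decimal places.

E[X | Jar J] = (7 + 9 − 5 − 6 − 8)/5 = -3/5
E[X | Jar K] = (0 + 11 + 6)/3 = 17/3
E[X] = (1/5)·(-3/5) + (4/5)·17/3 = 331/75 ≈ 4.413

4.413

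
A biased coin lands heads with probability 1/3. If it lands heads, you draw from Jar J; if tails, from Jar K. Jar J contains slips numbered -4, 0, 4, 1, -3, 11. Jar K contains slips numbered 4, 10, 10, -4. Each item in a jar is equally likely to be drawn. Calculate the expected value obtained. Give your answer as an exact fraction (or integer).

23/6

E[X | Jar J] = (-4 + 0 + 4 + 1 − 3 + 11)/6 = 3/2
E[X | Jar K] = (4 + 10 + 10 − 4)/4 = 5
E[X] = (1/3)·3/2 + (2/3)·5 = 23/6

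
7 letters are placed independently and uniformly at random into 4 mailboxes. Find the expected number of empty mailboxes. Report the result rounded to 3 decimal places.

Let Xⱼ=1 if mailbox j is empty. P(Xⱼ=1) = ((4-1)/4)^7 = 2187/16384.
By linearity, E[#empty] = 4·2187/16384 = 2187/4096.
≈ 0.534

0.534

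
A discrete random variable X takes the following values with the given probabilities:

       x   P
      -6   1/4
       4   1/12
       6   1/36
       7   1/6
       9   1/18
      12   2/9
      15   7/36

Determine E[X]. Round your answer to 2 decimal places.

E[X] = (1/4)·(-6) + (1/12)·4 + (1/36)·6 + (1/6)·7 + (1/18)·9 + (2/9)·12 + (7/36)·15
     = 25/4 ≈ 6.25

6.25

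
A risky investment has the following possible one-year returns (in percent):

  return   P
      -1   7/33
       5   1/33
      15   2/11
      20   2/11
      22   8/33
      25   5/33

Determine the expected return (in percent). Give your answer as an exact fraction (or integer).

509/33

E[X] = (7/33)·(-1) + (1/33)·5 + (2/11)·15 + (2/11)·20 + (8/33)·22 + (5/33)·25
     = 509/33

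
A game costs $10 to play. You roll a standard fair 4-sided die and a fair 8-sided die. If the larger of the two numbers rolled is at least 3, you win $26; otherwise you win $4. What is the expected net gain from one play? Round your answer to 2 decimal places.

E[payout] = (1/8)·4 + (7/8)·26 = 93/4
Expected profit = 93/4 − 10 = 53/4 ≈ $13.25

$13.25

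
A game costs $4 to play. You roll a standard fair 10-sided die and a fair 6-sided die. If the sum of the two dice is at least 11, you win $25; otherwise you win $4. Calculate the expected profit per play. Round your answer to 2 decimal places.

E[payout] = (13/20)·4 + (7/20)·25 = 227/20
Expected profit = 227/20 − 4 = 147/20 ≈ $7.35

$7.35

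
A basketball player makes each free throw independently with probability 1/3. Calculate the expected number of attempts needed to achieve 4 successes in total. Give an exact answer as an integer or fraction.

12

By linearity (sum of 4 independent geometric waits), E[trials] = 4/p = 4/(1/3) = 12.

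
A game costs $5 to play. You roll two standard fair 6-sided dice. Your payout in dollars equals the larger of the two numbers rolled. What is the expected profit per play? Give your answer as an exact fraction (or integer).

Distribution of the larger of the two numbers rolled: 1 w.p. 1/36, 2 w.p. 1/12, 3 w.p. 5/36, 4 w.p. 7/36, 5 w.p. 1/4, 6 w.p. 11/36
E[payout] = (1/36)·1 + (1/12)·2 + (5/36)·3 + (7/36)·4 + (1/4)·5 + (11/36)·6 = 161/36
Expected profit = 161/36 − 5 = -19/36

-19/36 dollars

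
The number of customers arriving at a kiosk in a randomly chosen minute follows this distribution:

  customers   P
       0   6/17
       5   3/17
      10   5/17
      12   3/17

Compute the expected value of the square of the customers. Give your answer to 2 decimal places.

E[X²] = (6/17)·0 + (3/17)·25 + (5/17)·100 + (3/17)·144
     = 1007/17 ≈ 59.24

59.24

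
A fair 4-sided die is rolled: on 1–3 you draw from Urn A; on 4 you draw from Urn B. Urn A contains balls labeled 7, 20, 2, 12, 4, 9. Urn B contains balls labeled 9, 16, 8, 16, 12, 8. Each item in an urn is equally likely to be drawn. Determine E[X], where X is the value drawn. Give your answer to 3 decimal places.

E[X | Urn A] = (7 + 20 + 2 + 12 + 4 + 9)/6 = 9
E[X | Urn B] = (9 + 16 + 8 + 16 + 12 + 8)/6 = 23/2
E[X] = (3/4)·9 + (1/4)·23/2 = 77/8 ≈ 9.625

9.625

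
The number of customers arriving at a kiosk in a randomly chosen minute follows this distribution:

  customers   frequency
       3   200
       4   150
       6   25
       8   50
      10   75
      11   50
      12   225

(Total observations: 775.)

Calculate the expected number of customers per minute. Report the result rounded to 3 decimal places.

Total = 775, so P(customers=3) = 200/775, etc.
E[X] = (8/31)·3 + (6/31)·4 + (1/31)·6 + (2/31)·8 + (3/31)·10 + (2/31)·11 + (9/31)·12
     = 230/31 ≈ 7.419

7.419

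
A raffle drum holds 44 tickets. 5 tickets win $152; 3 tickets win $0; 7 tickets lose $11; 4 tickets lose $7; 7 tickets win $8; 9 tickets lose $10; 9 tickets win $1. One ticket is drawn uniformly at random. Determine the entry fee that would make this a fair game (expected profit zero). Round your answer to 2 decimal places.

$14.32

E[payout] = (5/44)·152 + (3/44)·0 + (7/44)·(-11) + (4/44)·(-7) + (7/44)·8 + (9/44)·(-10) + (9/44)·1 = 315/22
Fair fee = E[payout] = 315/22 ≈ $14.32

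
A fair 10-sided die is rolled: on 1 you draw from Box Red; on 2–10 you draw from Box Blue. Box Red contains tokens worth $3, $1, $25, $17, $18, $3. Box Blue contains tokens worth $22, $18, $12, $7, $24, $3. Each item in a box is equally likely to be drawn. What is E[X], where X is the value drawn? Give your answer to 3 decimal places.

E[X | Box Red] = (3 + 1 + 25 + 17 + 18 + 3)/6 = 67/6
E[X | Box Blue] = (22 + 18 + 12 + 7 + 24 + 3)/6 = 43/3
E[X] = (1/10)·67/6 + (9/10)·43/3 = 841/60 ≈ 14.017

$14.017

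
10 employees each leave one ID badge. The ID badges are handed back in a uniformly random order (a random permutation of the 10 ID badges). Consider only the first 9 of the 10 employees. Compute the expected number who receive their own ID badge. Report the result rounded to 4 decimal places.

Let Xᵢ = 1 if person i gets their own ID badge. For each i, P(Xᵢ=1) = 1/10.
By linearity of expectation, E[X₁+…+X_9] = 9·(1/10) = 9/10.
≈ 0.9000

0.9000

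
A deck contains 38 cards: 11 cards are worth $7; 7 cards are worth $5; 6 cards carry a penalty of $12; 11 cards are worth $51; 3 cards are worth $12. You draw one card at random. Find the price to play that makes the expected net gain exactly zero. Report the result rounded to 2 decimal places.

$16.76

E[payout] = (11/38)·7 + (7/38)·5 + (6/38)·(-12) + (11/38)·51 + (3/38)·12 = 637/38
Fair fee = E[payout] = 637/38 ≈ $16.76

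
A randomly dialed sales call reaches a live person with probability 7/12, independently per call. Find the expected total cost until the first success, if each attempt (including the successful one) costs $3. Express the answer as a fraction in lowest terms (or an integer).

E[#attempts] = 1/p = 12/7; E[cost] = 3·12/7 = 36/7.

36/7 dollars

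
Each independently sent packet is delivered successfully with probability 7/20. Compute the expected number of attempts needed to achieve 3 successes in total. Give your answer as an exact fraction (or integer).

60/7

By linearity (sum of 3 independent geometric waits), E[trials] = 3/p = 3/(7/20) = 60/7.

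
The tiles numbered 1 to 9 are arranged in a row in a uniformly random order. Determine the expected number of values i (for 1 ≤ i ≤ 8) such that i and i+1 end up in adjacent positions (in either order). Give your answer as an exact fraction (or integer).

16/9

For each i ∈ {1,…,8}, let Xᵢ = 1 if i and i+1 are adjacent. P(Xᵢ=1) = 2·(9−1)!/9! = 2/9.
By linearity, E[ΣXᵢ] = (8)·(2/9) = 16/9.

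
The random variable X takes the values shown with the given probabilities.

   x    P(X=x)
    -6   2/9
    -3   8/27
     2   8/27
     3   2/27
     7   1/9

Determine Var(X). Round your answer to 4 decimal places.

17.5665

E[X] = (2/9)·(-6) + (8/27)·(-3) + (8/27)·2 + (2/27)·3 + (1/9)·7 = -17/27
E[X²] = (2/9)·36 + (8/27)·9 + (8/27)·4 + (2/27)·9 + (1/9)·49 = 485/27
Var(X) = 485/27 − (-17/27)² = 12806/729 ≈ 17.5665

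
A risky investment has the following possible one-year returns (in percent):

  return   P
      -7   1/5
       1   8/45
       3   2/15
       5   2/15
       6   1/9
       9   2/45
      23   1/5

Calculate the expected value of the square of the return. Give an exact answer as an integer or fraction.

5756/45

E[X²] = (1/5)·49 + (8/45)·1 + (2/15)·9 + (2/15)·25 + (1/9)·36 + (2/45)·81 + (1/5)·529
     = 5756/45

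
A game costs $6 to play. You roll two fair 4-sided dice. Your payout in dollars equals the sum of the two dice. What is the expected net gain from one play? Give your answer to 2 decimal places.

Distribution of the sum of the two dice: 2 w.p. 1/16, 3 w.p. 1/8, 4 w.p. 3/16, 5 w.p. 1/4, 6 w.p. 3/16, 7 w.p. 1/8, …
E[payout] = (1/16)·2 + (1/8)·3 + (3/16)·4 + (1/4)·5 + (3/16)·6 + (1/8)·7 + (1/16)·8 = 5
Expected profit = 5 − 6 = -1 ≈ -$1.00

-$1.00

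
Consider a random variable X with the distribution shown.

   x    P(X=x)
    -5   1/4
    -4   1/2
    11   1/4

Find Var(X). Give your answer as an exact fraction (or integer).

E[X] = (1/4)·(-5) + (1/2)·(-4) + (1/4)·11 = -1/2
E[X²] = (1/4)·25 + (1/2)·16 + (1/4)·121 = 89/2
Var(X) = 89/2 − (-1/2)² = 177/4

177/4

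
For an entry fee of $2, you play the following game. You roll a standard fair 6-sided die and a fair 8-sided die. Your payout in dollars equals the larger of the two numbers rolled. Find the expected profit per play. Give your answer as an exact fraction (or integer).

Distribution of the larger of the two numbers rolled: 1 w.p. 1/48, 2 w.p. 1/16, 3 w.p. 5/48, 4 w.p. 7/48, 5 w.p. 3/16, 6 w.p. 11/48, …
E[payout] = (1/48)·1 + (1/16)·2 + (5/48)·3 + (7/48)·4 + (3/16)·5 + (11/48)·6 + (1/8)·7 + (1/8)·8 = 251/48
Expected profit = 251/48 − 2 = 155/48

155/48 dollars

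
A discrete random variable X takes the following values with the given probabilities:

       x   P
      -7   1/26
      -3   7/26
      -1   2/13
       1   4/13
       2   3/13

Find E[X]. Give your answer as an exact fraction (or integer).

E[X] = (1/26)·(-7) + (7/26)·(-3) + (2/13)·(-1) + (4/13)·1 + (3/13)·2
     = -6/13

-6/13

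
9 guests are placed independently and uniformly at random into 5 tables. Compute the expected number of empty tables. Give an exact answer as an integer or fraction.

Let Xⱼ=1 if table j is empty. P(Xⱼ=1) = ((5-1)/5)^9 = 262144/1953125.
By linearity, E[#empty] = 5·262144/1953125 = 262144/390625.

262144/390625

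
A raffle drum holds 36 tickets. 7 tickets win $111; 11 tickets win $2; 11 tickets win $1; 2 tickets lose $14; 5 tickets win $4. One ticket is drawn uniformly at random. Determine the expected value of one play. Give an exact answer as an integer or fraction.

E[payout] = (7/36)·111 + (11/36)·2 + (11/36)·1 + (2/36)·(-14) + (5/36)·4 = 401/18

401/18 dollars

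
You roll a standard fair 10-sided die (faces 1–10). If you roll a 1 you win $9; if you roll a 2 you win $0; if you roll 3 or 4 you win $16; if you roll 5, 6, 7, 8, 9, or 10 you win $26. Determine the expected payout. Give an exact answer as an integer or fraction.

197/10 dollars

E[payout] = (1/10)·0 + (1/10)·9 + (1/5)·16 + (3/5)·26 = 197/10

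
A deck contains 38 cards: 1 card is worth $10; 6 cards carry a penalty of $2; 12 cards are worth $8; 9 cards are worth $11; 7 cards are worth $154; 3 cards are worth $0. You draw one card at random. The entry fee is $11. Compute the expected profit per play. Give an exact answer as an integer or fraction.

E[payout] = (1/38)·10 + (6/38)·(-2) + (12/38)·8 + (9/38)·11 + (7/38)·154 + (3/38)·0 = 1271/38
Expected profit = 1271/38 − 11 = 853/38

853/38 dollars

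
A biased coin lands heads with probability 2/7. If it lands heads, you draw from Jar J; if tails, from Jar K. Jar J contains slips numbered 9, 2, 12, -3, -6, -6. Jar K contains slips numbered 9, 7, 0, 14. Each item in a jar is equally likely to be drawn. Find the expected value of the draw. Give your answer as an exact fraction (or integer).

241/42

E[X | Jar J] = (9 + 2 + 12 − 3 − 6 − 6)/6 = 4/3
E[X | Jar K] = (9 + 7 + 0 + 14)/4 = 15/2
E[X] = (2/7)·4/3 + (5/7)·15/2 = 241/42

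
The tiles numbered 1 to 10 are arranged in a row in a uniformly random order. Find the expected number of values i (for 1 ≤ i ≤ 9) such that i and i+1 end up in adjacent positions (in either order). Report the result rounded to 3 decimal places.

For each i ∈ {1,…,9}, let Xᵢ = 1 if i and i+1 are adjacent. P(Xᵢ=1) = 2·(10−1)!/10! = 2/10.
By linearity, E[ΣXᵢ] = (9)·(2/10) = 9/5.
≈ 1.800

1.800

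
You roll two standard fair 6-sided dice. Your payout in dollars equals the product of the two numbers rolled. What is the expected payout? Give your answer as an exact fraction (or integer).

Distribution of the product of the two numbers rolled: 1 w.p. 1/36, 2 w.p. 1/18, 3 w.p. 1/18, 4 w.p. 1/12, 5 w.p. 1/18, 6 w.p. 1/9, …
E[payout] = (1/36)·1 + (1/18)·2 + (1/18)·3 + (1/12)·4 + (1/18)·5 + (1/9)·6 + (1/18)·8 + (1/36)·9 + (1/18)·10 + (1/9)·12 + (1/18)·15 + (1/36)·16 + (1/18)·18 + (1/18)·20 + (1/18)·24 + (1/36)·25 + (1/18)·30 + (1/36)·36 = 49/4

49/4 dollars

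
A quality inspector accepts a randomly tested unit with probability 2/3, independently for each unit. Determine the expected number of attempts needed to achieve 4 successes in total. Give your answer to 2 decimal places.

By linearity (sum of 4 independent geometric waits), E[trials] = 4/p = 4/(2/3) = 6.
≈ 6.00

6.00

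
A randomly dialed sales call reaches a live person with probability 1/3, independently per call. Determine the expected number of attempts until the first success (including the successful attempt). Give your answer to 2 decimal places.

For a geometric distribution, E[trials] = 1/p = 1/(1/3) = 3.
≈ 3.00

3.00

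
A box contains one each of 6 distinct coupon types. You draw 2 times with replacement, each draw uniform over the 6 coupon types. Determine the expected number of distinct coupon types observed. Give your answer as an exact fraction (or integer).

Let Xⱼ=1 if type j appears at least once. P(Xⱼ=1) = 1 − ((6−1)/6)^2 = 11/36.
E[#distinct] = 6·11/36 = 11/6.

11/6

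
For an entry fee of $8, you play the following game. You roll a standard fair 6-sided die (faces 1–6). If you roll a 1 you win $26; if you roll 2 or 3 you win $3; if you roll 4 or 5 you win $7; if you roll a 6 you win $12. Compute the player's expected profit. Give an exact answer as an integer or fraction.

5/3 dollars

E[payout] = (1/3)·3 + (1/3)·7 + (1/6)·12 + (1/6)·26 = 29/3
Expected profit = 29/3 − 8 = 5/3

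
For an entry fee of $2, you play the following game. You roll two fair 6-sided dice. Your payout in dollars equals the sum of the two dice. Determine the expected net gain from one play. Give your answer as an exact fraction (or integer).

$5

Distribution of the sum of the two dice: 2 w.p. 1/36, 3 w.p. 1/18, 4 w.p. 1/12, 5 w.p. 1/9, 6 w.p. 5/36, 7 w.p. 1/6, …
E[payout] = (1/36)·2 + (1/18)·3 + (1/12)·4 + (1/9)·5 + (5/36)·6 + (1/6)·7 + (5/36)·8 + (1/9)·9 + (1/12)·10 + (1/18)·11 + (1/36)·12 = 7
Expected profit = 7 − 2 = 5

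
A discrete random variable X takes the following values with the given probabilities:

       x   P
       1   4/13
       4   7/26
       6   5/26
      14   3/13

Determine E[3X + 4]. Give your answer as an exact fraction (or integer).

277/13

E[3x+4] = (4/13)·7 + (7/26)·16 + (5/26)·22 + (3/13)·46
     = 277/13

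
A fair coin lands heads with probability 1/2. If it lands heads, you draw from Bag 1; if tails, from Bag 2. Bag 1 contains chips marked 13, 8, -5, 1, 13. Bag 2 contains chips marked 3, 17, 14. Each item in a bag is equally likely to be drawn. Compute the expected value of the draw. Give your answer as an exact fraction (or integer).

E[X | Bag 1] = (13 + 8 − 5 + 1 + 13)/5 = 6
E[X | Bag 2] = (3 + 17 + 14)/3 = 34/3
E[X] = (1/2)·6 + (1/2)·34/3 = 26/3

26/3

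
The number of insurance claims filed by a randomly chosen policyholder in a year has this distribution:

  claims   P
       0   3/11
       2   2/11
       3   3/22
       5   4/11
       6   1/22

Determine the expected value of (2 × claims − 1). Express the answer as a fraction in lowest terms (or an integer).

E[2x-1] = (3/11)·(-1) + (2/11)·3 + (3/22)·5 + (4/11)·9 + (1/22)·11
     = 52/11

52/11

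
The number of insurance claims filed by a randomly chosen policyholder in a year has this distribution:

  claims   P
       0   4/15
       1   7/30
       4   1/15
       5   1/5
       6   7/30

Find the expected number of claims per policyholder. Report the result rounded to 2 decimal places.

E[X] = (4/15)·0 + (7/30)·1 + (1/15)·4 + (1/5)·5 + (7/30)·6
     = 29/10 ≈ 2.90

2.90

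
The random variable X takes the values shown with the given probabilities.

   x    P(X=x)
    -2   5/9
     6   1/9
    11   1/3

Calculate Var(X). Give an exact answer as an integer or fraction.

E[X] = (5/9)·(-2) + (1/9)·6 + (1/3)·11 = 29/9
E[X²] = (5/9)·4 + (1/9)·36 + (1/3)·121 = 419/9
Var(X) = 419/9 − (29/9)² = 2930/81

2930/81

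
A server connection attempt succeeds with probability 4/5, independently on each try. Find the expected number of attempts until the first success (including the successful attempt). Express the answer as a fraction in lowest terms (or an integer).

5/4

For a geometric distribution, E[trials] = 1/p = 1/(4/5) = 5/4.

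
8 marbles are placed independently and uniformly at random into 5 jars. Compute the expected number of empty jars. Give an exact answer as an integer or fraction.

65536/78125

Let Xⱼ=1 if jar j is empty. P(Xⱼ=1) = ((5-1)/5)^8 = 65536/390625.
By linearity, E[#empty] = 5·65536/390625 = 65536/78125.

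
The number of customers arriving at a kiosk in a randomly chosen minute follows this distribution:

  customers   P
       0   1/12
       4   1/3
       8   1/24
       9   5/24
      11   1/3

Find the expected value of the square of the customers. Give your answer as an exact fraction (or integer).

1565/24

E[X²] = (1/12)·0 + (1/3)·16 + (1/24)·64 + (5/24)·81 + (1/3)·121
     = 1565/24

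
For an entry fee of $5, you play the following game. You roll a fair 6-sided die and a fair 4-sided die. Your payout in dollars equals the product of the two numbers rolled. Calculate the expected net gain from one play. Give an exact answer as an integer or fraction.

Distribution of the product of the two numbers rolled: 1 w.p. 1/24, 2 w.p. 1/12, 3 w.p. 1/12, 4 w.p. 1/8, 5 w.p. 1/24, 6 w.p. 1/8, …
E[payout] = (1/24)·1 + (1/12)·2 + (1/12)·3 + (1/8)·4 + (1/24)·5 + (1/8)·6 + (1/12)·8 + (1/24)·9 + (1/24)·10 + (1/8)·12 + (1/24)·15 + (1/24)·16 + (1/24)·18 + (1/24)·20 + (1/24)·24 = 35/4
Expected profit = 35/4 − 5 = 15/4

15/4 dollars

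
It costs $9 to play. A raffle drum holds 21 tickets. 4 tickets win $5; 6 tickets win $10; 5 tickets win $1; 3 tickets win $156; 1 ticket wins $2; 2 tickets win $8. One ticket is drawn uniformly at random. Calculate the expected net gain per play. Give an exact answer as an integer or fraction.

382/21 dollars

E[payout] = (4/21)·5 + (6/21)·10 + (5/21)·1 + (3/21)·156 + (1/21)·2 + (2/21)·8 = 571/21
Expected profit = 571/21 − 9 = 382/21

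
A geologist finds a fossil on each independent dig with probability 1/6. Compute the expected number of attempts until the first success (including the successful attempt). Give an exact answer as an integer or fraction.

For a geometric distribution, E[trials] = 1/p = 1/(1/6) = 6.

6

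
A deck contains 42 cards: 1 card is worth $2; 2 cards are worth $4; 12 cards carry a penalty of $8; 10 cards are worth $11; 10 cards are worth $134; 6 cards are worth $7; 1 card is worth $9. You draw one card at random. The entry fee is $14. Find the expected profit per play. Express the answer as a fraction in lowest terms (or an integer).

E[payout] = (1/42)·2 + (2/42)·4 + (12/42)·(-8) + (10/42)·11 + (10/42)·134 + (6/42)·7 + (1/42)·9 = 1415/42
Expected profit = 1415/42 − 14 = 827/42

827/42 dollars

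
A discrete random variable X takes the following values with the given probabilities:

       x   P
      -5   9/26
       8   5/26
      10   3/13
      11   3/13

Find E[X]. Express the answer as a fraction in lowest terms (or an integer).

121/26

E[X] = (9/26)·(-5) + (5/26)·8 + (3/13)·10 + (3/13)·11
     = 121/26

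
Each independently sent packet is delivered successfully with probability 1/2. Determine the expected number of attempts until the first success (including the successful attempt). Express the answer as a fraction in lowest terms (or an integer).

2

For a geometric distribution, E[trials] = 1/p = 1/(1/2) = 2.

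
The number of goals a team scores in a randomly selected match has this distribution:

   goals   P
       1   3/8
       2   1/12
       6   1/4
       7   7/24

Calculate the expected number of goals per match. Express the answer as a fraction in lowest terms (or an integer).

E[X] = (3/8)·1 + (1/12)·2 + (1/4)·6 + (7/24)·7
     = 49/12

49/12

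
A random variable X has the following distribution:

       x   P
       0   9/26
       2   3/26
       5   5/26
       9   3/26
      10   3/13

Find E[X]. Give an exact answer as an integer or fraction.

59/13

E[X] = (9/26)·0 + (3/26)·2 + (5/26)·5 + (3/26)·9 + (3/13)·10
     = 59/13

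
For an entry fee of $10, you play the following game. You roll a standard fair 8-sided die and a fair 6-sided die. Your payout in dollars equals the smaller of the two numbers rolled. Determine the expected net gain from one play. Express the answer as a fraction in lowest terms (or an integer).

-347/48 dollars

Distribution of the smaller of the two numbers rolled: 1 w.p. 13/48, 2 w.p. 11/48, 3 w.p. 3/16, 4 w.p. 7/48, 5 w.p. 5/48, 6 w.p. 1/16
E[payout] = (13/48)·1 + (11/48)·2 + (3/16)·3 + (7/48)·4 + (5/48)·5 + (1/16)·6 = 133/48
Expected profit = 133/48 − 10 = -347/48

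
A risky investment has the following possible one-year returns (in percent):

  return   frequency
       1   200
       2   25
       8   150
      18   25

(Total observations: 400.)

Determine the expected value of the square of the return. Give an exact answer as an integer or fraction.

Total = 400, so P(return=1) = 200/400, etc.
E[X²] = (1/2)·1 + (1/16)·4 + (3/8)·64 + (1/16)·324
     = 45

45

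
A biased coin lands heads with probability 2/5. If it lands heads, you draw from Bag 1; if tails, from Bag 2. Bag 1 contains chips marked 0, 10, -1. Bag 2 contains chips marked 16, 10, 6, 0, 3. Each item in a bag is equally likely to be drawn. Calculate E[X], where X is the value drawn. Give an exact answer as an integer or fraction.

27/5

E[X | Bag 1] = (0 + 10 − 1)/3 = 3
E[X | Bag 2] = (16 + 10 + 6 + 0 + 3)/5 = 7
E[X] = (2/5)·3 + (3/5)·7 = 27/5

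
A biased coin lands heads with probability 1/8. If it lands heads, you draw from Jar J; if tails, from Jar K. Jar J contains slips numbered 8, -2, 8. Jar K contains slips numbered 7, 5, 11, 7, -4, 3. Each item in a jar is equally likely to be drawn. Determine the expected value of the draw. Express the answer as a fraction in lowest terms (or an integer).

77/16

E[X | Jar J] = (8 − 2 + 8)/3 = 14/3
E[X | Jar K] = (7 + 5 + 11 + 7 − 4 + 3)/6 = 29/6
E[X] = (1/8)·14/3 + (7/8)·29/6 = 77/16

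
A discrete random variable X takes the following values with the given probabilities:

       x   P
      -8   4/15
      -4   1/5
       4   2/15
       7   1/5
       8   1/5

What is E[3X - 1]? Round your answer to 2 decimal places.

0.80

E[3x-1] = (4/15)·(-25) + (1/5)·(-13) + (2/15)·11 + (1/5)·20 + (1/5)·23
     = 4/5 ≈ 0.80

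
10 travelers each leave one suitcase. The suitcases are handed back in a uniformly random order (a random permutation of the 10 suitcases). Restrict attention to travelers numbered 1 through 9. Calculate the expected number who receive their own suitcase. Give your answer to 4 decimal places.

0.9000

Let Xᵢ = 1 if person i gets their own suitcase. For each i, P(Xᵢ=1) = 1/10.
By linearity of expectation, E[X₁+…+X_9] = 9·(1/10) = 9/10.
≈ 0.9000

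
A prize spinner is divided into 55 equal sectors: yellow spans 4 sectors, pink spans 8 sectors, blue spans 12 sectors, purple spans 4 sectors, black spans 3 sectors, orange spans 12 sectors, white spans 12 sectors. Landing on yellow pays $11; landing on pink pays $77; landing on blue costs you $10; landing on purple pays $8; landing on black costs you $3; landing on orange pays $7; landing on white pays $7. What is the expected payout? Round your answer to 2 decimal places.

E[payout] = (4/55)·11 + (8/55)·77 + (12/55)·(-10) + (4/55)·8 + (3/55)·(-3) + (12/55)·7 + (12/55)·7 = 731/55
≈ $13.29

$13.29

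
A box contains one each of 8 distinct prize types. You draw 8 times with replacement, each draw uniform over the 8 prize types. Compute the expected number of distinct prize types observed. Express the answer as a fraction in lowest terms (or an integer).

Let Xⱼ=1 if type j appears at least once. P(Xⱼ=1) = 1 − ((8−1)/8)^8 = 11012415/16777216.
E[#distinct] = 8·11012415/16777216 = 11012415/2097152.

11012415/2097152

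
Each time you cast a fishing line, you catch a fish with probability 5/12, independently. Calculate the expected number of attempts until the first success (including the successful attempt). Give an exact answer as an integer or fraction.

For a geometric distribution, E[trials] = 1/p = 1/(5/12) = 12/5.

12/5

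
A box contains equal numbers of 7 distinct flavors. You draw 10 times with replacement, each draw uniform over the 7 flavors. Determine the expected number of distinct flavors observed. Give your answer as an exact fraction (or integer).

222009073/40353607

Let Xⱼ=1 if type j appears at least once. P(Xⱼ=1) = 1 − ((7−1)/7)^10 = 222009073/282475249.
E[#distinct] = 7·222009073/282475249 = 222009073/40353607.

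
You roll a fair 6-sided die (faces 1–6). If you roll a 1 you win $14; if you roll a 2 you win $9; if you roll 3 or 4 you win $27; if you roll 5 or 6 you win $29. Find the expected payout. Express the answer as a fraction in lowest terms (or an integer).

E[payout] = (1/6)·9 + (1/6)·14 + (1/3)·27 + (1/3)·29 = 45/2

45/2 dollars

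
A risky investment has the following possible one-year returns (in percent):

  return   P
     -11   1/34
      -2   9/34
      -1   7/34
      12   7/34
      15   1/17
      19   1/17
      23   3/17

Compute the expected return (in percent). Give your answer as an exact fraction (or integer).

127/17

E[X] = (1/34)·(-11) + (9/34)·(-2) + (7/34)·(-1) + (7/34)·12 + (1/17)·15 + (1/17)·19 + (3/17)·23
     = 127/17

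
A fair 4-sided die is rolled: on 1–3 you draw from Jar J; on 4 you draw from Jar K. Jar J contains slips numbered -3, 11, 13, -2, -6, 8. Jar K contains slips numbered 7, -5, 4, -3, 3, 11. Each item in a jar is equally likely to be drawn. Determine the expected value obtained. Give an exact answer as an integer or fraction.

10/3

E[X | Jar J] = (-3 + 11 + 13 − 2 − 6 + 8)/6 = 7/2
E[X | Jar K] = (7 − 5 + 4 − 3 + 3 + 11)/6 = 17/6
E[X] = (3/4)·7/2 + (1/4)·17/6 = 10/3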